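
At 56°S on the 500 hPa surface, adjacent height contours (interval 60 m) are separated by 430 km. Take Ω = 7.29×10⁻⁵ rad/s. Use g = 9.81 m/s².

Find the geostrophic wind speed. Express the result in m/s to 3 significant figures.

Coriolis parameter at 56°S:
f = 2Ω sin φ = 2 × 7.29×10⁻⁵ × sin 56° = 1.21×10⁻⁴ s⁻¹
Height gradient: |∂Z/∂n| = 60 m / 430000 m = 1.40×10⁻⁴
On a pressure surface, geostrophic balance gives V_g = (g/f)|∂Z/∂n|:
V_g = 9.81 × 1.40×10⁻⁴ / 1.21×10⁻⁴ = 11.3 m/s

11.3 m/s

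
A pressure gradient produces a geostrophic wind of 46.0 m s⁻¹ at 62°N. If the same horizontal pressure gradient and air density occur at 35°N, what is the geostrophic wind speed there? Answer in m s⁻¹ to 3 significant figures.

With the same pressure gradient and density, V_g ∝ 1/f ∝ 1/sin φ.
V₂ = V₁ · sin φ₁ / sin φ₂ = 46.0 × sin 62° / sin 35°
V₂ = 46.0 × 0.8829/0.5736 = 70.8 m s⁻¹

70.8 m s⁻¹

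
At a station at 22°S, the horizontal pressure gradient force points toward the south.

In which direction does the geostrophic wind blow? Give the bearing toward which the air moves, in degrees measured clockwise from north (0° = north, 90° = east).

090°

The pressure-gradient force points toward the south (bearing 180°).
Geostrophic balance: in the Southern Hemisphere the Coriolis force deflects motion to the left, so the geostrophic wind blows 90° to the left of the pressure-gradient force (low pressure on the right).
Rotating 180° by 90° counterclockwise gives 090° — the wind blows toward the east.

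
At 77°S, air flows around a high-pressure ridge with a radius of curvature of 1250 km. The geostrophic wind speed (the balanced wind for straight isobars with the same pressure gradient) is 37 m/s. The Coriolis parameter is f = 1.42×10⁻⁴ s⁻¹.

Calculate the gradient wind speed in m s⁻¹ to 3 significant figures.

Around a high, pressure-gradient force acts outward with centrifugal, so Coriolis balances both:
fV = (1/ρ)|∂P/∂n| + V²/R  →  V² − fR·V + fR·V_g = 0
With fR = 1.42×10⁻⁴ × 1250×10³ m = 177 m/s:
V = [fR − √((fR)² − 4 fR V_g)]/2 = [177 − √(177² − 4×177×37)]/2 = 52.6 m/s
Supergeostrophic (V > V_g = 37 m/s), as expected around a high.

52.6 m s⁻¹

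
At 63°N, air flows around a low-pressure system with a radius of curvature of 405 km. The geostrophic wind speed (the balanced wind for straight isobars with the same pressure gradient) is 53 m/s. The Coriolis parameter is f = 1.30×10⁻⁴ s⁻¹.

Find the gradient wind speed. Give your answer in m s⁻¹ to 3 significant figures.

Around a low, centrifugal force acts outward with Coriolis, so pressure-gradient force balances both:
(1/ρ)|∂P/∂n| = fV + V²/R  →  V² + fR·V − fR·V_g = 0
With fR = 1.30×10⁻⁴ × 405×10³ m = 52.6 m/s:
V = [−fR + √((fR)² + 4 fR V_g)]/2 = [−52.6 + √(52.6² + 4×52.6×53)]/2 = 32.7 m/s
Subgeostrophic (V < V_g = 53 m/s), as expected around a low.

32.7 m s⁻¹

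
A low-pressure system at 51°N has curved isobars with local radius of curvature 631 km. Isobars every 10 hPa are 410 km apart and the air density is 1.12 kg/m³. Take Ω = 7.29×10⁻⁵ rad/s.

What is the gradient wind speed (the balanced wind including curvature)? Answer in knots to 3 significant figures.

Coriolis parameter at 51°N:
f = 2Ω sin φ = 2 × 7.29×10⁻⁵ × sin 51° = 1.13×10⁻⁴ s⁻¹
Pressure gradient: |∂P/∂n| = 1000 Pa / 410000 m = 2.44×10⁻³ Pa/m
Geostrophic speed: V_g = |∂P/∂n|/(fρ) = 2.44×10⁻³/(1.13×10⁻⁴ × 1.12) = 19.2 m/s
Around a low, centrifugal force acts outward with Coriolis, so pressure-gradient force balances both:
(1/ρ)|∂P/∂n| = fV + V²/R  →  V² + fR·V − fR·V_g = 0
With fR = 1.13×10⁻⁴ × 631×10³ m = 71.5 m/s:
V = [−fR + √((fR)² + 4 fR V_g)]/2 = [−71.5 + √(71.5² + 4×71.5×19.2)]/2 = 15.7 m/s
Subgeostrophic (V < V_g = 19.2 m/s), as expected around a low.
Converting: 15.7 m/s × 1.944 = 30.6 knots

30.6 knots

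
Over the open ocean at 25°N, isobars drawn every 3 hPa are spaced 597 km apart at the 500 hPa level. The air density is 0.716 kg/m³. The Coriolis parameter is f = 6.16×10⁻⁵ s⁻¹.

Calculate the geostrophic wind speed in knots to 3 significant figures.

22.1 knots

Pressure gradient: |∂P/∂n| = 300 Pa / 597000 m = 5.03×10⁻⁴ Pa/m
Geostrophic balance (pressure-gradient force = Coriolis force):
V_g = (1/(fρ)) |∂P/∂n| = 5.03×10⁻⁴ / (6.16×10⁻⁵ × 0.716) = 11.4 m/s
Converting: 11.4 m/s × 1.944 = 22.1 knots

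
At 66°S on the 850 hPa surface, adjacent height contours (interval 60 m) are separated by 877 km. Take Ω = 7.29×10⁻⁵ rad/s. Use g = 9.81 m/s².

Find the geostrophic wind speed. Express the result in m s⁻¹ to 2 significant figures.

5.0 m s⁻¹

Coriolis parameter at 66°S:
f = 2Ω sin φ = 2 × 7.29×10⁻⁵ × sin 66° = 1.33×10⁻⁴ s⁻¹
Height gradient: |∂Z/∂n| = 60 m / 877000 m = 6.84×10⁻⁵
On a pressure surface, geostrophic balance gives V_g = (g/f)|∂Z/∂n|:
V_g = 9.81 × 6.84×10⁻⁵ / 1.33×10⁻⁴ = 5.04 m/s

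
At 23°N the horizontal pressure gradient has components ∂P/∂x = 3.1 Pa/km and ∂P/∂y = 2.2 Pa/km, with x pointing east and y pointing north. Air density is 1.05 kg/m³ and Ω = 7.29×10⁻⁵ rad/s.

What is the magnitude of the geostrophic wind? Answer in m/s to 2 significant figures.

Coriolis parameter at 23°N:
f = 2Ω sin φ = 2 × 7.29×10⁻⁵ × sin 23° = 5.70×10⁻⁵ s⁻¹
Component geostrophic relations (x east, y north):
u_g = −(1/(fρ)) ∂P/∂y,  v_g = (1/(fρ)) ∂P/∂x
u_g = −(2.2×10⁻³)/(5.70×10⁻⁵ × 1.05) = −36.8 m/s;  v_g = (3.1×10⁻³)/(5.70×10⁻⁵ × 1.05) = 51.8 m/s
|V_g| = √(u_g² + v_g²) = 63.5 m/s

64 m/s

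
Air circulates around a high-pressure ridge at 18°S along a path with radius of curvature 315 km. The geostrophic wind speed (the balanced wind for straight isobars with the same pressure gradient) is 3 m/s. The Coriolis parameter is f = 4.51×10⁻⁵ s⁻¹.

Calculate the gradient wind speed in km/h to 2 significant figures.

15 km/h

Around a high, pressure-gradient force acts outward with centrifugal, so Coriolis balances both:
fV = (1/ρ)|∂P/∂n| + V²/R  →  V² − fR·V + fR·V_g = 0
With fR = 4.51×10⁻⁵ × 315×10³ m = 14.2 m/s:
V = [fR − √((fR)² − 4 fR V_g)]/2 = [14.2 − √(14.2² − 4×14.2×3)]/2 = 4.3 m/s
Supergeostrophic (V > V_g = 3 m/s), as expected around a high.
Converting: 4.3 m/s × 3.6 = 15 km/h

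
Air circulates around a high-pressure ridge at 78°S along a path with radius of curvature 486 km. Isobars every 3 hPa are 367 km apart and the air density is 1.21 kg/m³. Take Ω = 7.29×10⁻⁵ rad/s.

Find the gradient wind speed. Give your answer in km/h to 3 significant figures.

18.4 km/h

Coriolis parameter at 78°S:
f = 2Ω sin φ = 2 × 7.29×10⁻⁵ × sin 78° = 1.43×10⁻⁴ s⁻¹
Pressure gradient: |∂P/∂n| = 300 Pa / 367000 m = 8.17×10⁻⁴ Pa/m
Geostrophic speed: V_g = |∂P/∂n|/(fρ) = 8.17×10⁻⁴/(1.43×10⁻⁴ × 1.21) = 4.74 m/s
Around a high, pressure-gradient force acts outward with centrifugal, so Coriolis balances both:
fV = (1/ρ)|∂P/∂n| + V²/R  →  V² − fR·V + fR·V_g = 0
With fR = 1.43×10⁻⁴ × 486×10³ m = 69.3 m/s:
V = [fR − √((fR)² − 4 fR V_g)]/2 = [69.3 − √(69.3² − 4×69.3×4.74)]/2 = 5.11 m/s
Supergeostrophic (V > V_g = 4.74 m/s), as expected around a high.
Converting: 5.11 m/s × 3.6 = 18.4 km/h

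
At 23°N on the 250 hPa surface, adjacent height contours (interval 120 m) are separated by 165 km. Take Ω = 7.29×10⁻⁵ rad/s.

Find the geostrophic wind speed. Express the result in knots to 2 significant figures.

Coriolis parameter at 23°N:
f = 2Ω sin φ = 2 × 7.29×10⁻⁵ × sin 23° = 5.70×10⁻⁵ s⁻¹
Height gradient: |∂Z/∂n| = 120 m / 165000 m = 7.27×10⁻⁴
On a pressure surface, geostrophic balance gives V_g = (g/f)|∂Z/∂n|:
V_g = 9.81 × 7.27×10⁻⁴ / 5.70×10⁻⁵ = 125 m/s
Converting: 125 m/s × 1.944 = 240 knots

240 knots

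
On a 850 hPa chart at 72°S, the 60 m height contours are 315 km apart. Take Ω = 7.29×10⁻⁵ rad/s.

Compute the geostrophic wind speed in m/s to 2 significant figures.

Coriolis parameter at 72°S:
f = 2Ω sin φ = 2 × 7.29×10⁻⁵ × sin 72° = 1.39×10⁻⁴ s⁻¹
Height gradient: |∂Z/∂n| = 60 m / 315000 m = 1.90×10⁻⁴
On a pressure surface, geostrophic balance gives V_g = (g/f)|∂Z/∂n|:
V_g = 9.81 × 1.90×10⁻⁴ / 1.39×10⁻⁴ = 13.5 m/s

13 m/s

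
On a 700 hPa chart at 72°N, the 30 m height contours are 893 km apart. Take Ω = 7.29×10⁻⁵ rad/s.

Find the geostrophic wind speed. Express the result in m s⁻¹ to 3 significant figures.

2.38 m s⁻¹

Coriolis parameter at 72°N:
f = 2Ω sin φ = 2 × 7.29×10⁻⁵ × sin 72° = 1.39×10⁻⁴ s⁻¹
Height gradient: |∂Z/∂n| = 30 m / 893000 m = 3.36×10⁻⁵
On a pressure surface, geostrophic balance gives V_g = (g/f)|∂Z/∂n|:
V_g = 9.81 × 3.36×10⁻⁵ / 1.39×10⁻⁴ = 2.38 m/s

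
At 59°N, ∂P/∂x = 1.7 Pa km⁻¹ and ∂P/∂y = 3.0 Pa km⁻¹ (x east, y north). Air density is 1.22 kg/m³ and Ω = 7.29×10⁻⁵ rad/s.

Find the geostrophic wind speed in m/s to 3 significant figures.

22.6 m/s

Coriolis parameter at 59°N:
f = 2Ω sin φ = 2 × 7.29×10⁻⁵ × sin 59° = 1.25×10⁻⁴ s⁻¹
Component geostrophic relations (x east, y north):
u_g = −(1/(fρ)) ∂P/∂y,  v_g = (1/(fρ)) ∂P/∂x
u_g = −(3.0×10⁻³)/(1.25×10⁻⁴ × 1.22) = −19.7 m/s;  v_g = (1.7×10⁻³)/(1.25×10⁻⁴ × 1.22) = 11.1 m/s
|V_g| = √(u_g² + v_g²) = 22.6 m/s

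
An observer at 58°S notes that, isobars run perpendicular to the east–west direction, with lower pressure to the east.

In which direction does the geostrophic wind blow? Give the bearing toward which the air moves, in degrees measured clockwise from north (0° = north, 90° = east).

The pressure-gradient force points toward the east (bearing 090°).
Geostrophic balance: in the Southern Hemisphere the Coriolis force deflects motion to the left, so the geostrophic wind blows 90° to the left of the pressure-gradient force (low pressure on the right).
Rotating 090° by 90° counterclockwise gives 000° — the wind blows toward the north.

000°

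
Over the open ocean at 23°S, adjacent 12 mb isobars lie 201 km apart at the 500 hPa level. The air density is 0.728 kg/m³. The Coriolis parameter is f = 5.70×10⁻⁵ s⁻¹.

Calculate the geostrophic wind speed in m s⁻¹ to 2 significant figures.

140 m s⁻¹

Pressure gradient: |∂P/∂n| = 1200 Pa / 201000 m = 5.97×10⁻³ Pa/m
Geostrophic balance (pressure-gradient force = Coriolis force):
V_g = (1/(fρ)) |∂P/∂n| = 5.97×10⁻³ / (5.70×10⁻⁵ × 0.728) = 144 m/s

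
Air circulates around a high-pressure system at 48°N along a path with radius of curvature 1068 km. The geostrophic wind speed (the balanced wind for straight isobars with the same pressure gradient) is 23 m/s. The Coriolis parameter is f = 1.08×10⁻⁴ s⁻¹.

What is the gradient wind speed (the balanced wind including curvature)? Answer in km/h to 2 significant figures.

Around a high, pressure-gradient force acts outward with centrifugal, so Coriolis balances both:
fV = (1/ρ)|∂P/∂n| + V²/R  →  V² − fR·V + fR·V_g = 0
With fR = 1.08×10⁻⁴ × 1068×10³ m = 115 m/s:
V = [fR − √((fR)² − 4 fR V_g)]/2 = [115 − √(115² − 4×115×23)]/2 = 31.7 m/s
Supergeostrophic (V > V_g = 23 m/s), as expected around a high.
Converting: 31.7 m/s × 3.6 = 110 km/h

110 km/h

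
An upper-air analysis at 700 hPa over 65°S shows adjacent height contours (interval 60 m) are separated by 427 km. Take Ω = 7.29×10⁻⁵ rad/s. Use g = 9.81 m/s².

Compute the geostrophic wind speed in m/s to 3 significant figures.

10.4 m/s

Coriolis parameter at 65°S:
f = 2Ω sin φ = 2 × 7.29×10⁻⁵ × sin 65° = 1.32×10⁻⁴ s⁻¹
Height gradient: |∂Z/∂n| = 60 m / 427000 m = 1.41×10⁻⁴
On a pressure surface, geostrophic balance gives V_g = (g/f)|∂Z/∂n|:
V_g = 9.81 × 1.41×10⁻⁴ / 1.32×10⁻⁴ = 10.4 m/s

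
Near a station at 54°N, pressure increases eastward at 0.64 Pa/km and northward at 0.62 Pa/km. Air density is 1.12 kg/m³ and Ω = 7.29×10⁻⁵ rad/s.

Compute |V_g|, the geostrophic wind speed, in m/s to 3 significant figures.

Coriolis parameter at 54°N:
f = 2Ω sin φ = 2 × 7.29×10⁻⁵ × sin 54° = 1.18×10⁻⁴ s⁻¹
Component geostrophic relations (x east, y north):
u_g = −(1/(fρ)) ∂P/∂y,  v_g = (1/(fρ)) ∂P/∂x
u_g = −(0.62×10⁻³)/(1.18×10⁻⁴ × 1.12) = −4.69 m/s;  v_g = (0.64×10⁻³)/(1.18×10⁻⁴ × 1.12) = 4.84 m/s
|V_g| = √(u_g² + v_g²) = 6.74 m/s

6.74 m/s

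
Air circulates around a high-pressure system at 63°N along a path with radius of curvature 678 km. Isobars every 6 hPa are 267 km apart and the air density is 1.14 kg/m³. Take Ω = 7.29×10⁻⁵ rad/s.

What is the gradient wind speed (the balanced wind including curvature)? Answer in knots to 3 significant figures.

37.9 knots

Coriolis parameter at 63°N:
f = 2Ω sin φ = 2 × 7.29×10⁻⁵ × sin 63° = 1.30×10⁻⁴ s⁻¹
Pressure gradient: |∂P/∂n| = 600 Pa / 267000 m = 2.25×10⁻³ Pa/m
Geostrophic speed: V_g = |∂P/∂n|/(fρ) = 2.25×10⁻³/(1.30×10⁻⁴ × 1.14) = 15.2 m/s
Around a high, pressure-gradient force acts outward with centrifugal, so Coriolis balances both:
fV = (1/ρ)|∂P/∂n| + V²/R  →  V² − fR·V + fR·V_g = 0
With fR = 1.30×10⁻⁴ × 678×10³ m = 88.1 m/s:
V = [fR − √((fR)² − 4 fR V_g)]/2 = [88.1 − √(88.1² − 4×88.1×15.2)]/2 = 19.5 m/s
Supergeostrophic (V > V_g = 15.2 m/s), as expected around a high.
Converting: 19.5 m/s × 1.944 = 37.9 knots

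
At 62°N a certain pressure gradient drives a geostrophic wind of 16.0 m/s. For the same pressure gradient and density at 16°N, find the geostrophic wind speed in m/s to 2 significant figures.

51 m/s

With the same pressure gradient and density, V_g ∝ 1/f ∝ 1/sin φ.
V₂ = V₁ · sin φ₁ / sin φ₂ = 16.0 × sin 62° / sin 16°
V₂ = 16.0 × 0.8829/0.2756 = 51 m/s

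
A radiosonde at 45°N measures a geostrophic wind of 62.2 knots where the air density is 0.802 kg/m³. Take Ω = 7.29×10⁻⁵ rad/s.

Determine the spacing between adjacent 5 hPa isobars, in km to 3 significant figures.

189 km

Coriolis parameter at 45°N:
f = 2Ω sin φ = 2 × 7.29×10⁻⁵ × sin 45° = 1.03×10⁻⁴ s⁻¹
Wind speed in SI: 62.2 knots = 32.0 m/s
Geostrophic balance rearranged: |∂P/∂n| = f ρ V_g
|∂P/∂n| = 1.03×10⁻⁴ × 0.802 × 32.0 = 2.65×10⁻³ Pa/m
Isobar spacing: Δn = ΔP/|∂P/∂n| = 500 Pa / 2.65×10⁻³ Pa/m = 188984 m ≈ 189 km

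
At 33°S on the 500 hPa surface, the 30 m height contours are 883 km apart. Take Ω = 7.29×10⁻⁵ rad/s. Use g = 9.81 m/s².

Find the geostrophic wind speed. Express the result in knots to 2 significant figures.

8.2 knots

Coriolis parameter at 33°S:
f = 2Ω sin φ = 2 × 7.29×10⁻⁵ × sin 33° = 7.94×10⁻⁵ s⁻¹
Height gradient: |∂Z/∂n| = 30 m / 883000 m = 3.40×10⁻⁵
On a pressure surface, geostrophic balance gives V_g = (g/f)|∂Z/∂n|:
V_g = 9.81 × 3.40×10⁻⁵ / 7.94×10⁻⁵ = 4.20 m/s
Converting: 4.20 m/s × 1.944 = 8.2 knots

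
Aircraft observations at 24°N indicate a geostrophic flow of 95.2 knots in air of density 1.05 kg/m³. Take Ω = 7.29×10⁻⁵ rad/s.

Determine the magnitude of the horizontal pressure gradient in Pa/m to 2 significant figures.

Coriolis parameter at 24°N:
f = 2Ω sin φ = 2 × 7.29×10⁻⁵ × sin 24° = 5.93×10⁻⁵ s⁻¹
Wind speed in SI: 95.2 knots = 49.0 m/s
Geostrophic balance rearranged: |∂P/∂n| = f ρ V_g
|∂P/∂n| = 5.93×10⁻⁵ × 1.05 × 49.0 = 3.05×10⁻³ Pa/m

3.0×10⁻³ Pa/m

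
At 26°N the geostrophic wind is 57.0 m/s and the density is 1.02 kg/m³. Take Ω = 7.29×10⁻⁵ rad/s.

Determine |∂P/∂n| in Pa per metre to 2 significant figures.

3.7×10⁻³ Pa/m

Coriolis parameter at 26°N:
f = 2Ω sin φ = 2 × 7.29×10⁻⁵ × sin 26° = 6.39×10⁻⁵ s⁻¹
Geostrophic balance rearranged: |∂P/∂n| = f ρ V_g
|∂P/∂n| = 6.39×10⁻⁵ × 1.02 × 57.0 = 3.72×10⁻³ Pa/m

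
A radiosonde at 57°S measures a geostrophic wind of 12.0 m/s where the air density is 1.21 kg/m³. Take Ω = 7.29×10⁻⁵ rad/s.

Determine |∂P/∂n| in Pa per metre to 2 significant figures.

Coriolis parameter at 57°S:
f = 2Ω sin φ = 2 × 7.29×10⁻⁵ × sin 57° = 1.22×10⁻⁴ s⁻¹
Geostrophic balance rearranged: |∂P/∂n| = f ρ V_g
|∂P/∂n| = 1.22×10⁻⁴ × 1.21 × 12.0 = 1.78×10⁻³ Pa/m

1.8×10⁻³ Pa/m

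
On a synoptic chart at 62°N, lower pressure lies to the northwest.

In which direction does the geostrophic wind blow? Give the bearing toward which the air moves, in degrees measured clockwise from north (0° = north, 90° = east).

045°

The pressure-gradient force points toward the northwest (bearing 315°).
Geostrophic balance: in the Northern Hemisphere the Coriolis force deflects motion to the right, so the geostrophic wind blows 90° to the right of the pressure-gradient force (low pressure on the left).
Rotating 315° by 90° clockwise gives 045° — the wind blows toward the northeast.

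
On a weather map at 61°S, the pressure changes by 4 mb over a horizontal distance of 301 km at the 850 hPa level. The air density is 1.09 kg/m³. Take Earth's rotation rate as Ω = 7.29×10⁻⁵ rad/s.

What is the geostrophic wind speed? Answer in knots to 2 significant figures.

19 knots

Coriolis parameter at 61°S:
f = 2Ω sin φ = 2 × 7.29×10⁻⁵ × sin 61° = 1.28×10⁻⁴ s⁻¹
Pressure gradient: |∂P/∂n| = 400 Pa / 301000 m = 1.33×10⁻³ Pa/m
Geostrophic balance (pressure-gradient force = Coriolis force):
V_g = (1/(fρ)) |∂P/∂n| = 1.33×10⁻³ / (1.28×10⁻⁴ × 1.09) = 9.56 m/s
Converting: 9.56 m/s × 1.944 = 19 knots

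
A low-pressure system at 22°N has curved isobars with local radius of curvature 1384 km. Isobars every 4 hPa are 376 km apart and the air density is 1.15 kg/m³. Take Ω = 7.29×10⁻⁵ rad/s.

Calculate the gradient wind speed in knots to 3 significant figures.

27.7 knots

Coriolis parameter at 22°N:
f = 2Ω sin φ = 2 × 7.29×10⁻⁵ × sin 22° = 5.46×10⁻⁵ s⁻¹
Pressure gradient: |∂P/∂n| = 400 Pa / 376000 m = 1.06×10⁻³ Pa/m
Geostrophic speed: V_g = |∂P/∂n|/(fρ) = 1.06×10⁻³/(5.46×10⁻⁵ × 1.15) = 16.9 m/s
Around a low, centrifugal force acts outward with Coriolis, so pressure-gradient force balances both:
(1/ρ)|∂P/∂n| = fV + V²/R  →  V² + fR·V − fR·V_g = 0
With fR = 5.46×10⁻⁵ × 1384×10³ m = 75.6 m/s:
V = [−fR + √((fR)² + 4 fR V_g)]/2 = [−75.6 + √(75.6² + 4×75.6×16.9)]/2 = 14.3 m/s
Subgeostrophic (V < V_g = 16.9 m/s), as expected around a low.
Converting: 14.3 m/s × 1.944 = 27.7 knots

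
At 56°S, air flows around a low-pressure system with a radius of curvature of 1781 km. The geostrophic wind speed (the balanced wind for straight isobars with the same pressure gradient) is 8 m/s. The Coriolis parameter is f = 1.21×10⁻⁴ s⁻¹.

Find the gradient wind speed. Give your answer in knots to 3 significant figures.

Around a low, centrifugal force acts outward with Coriolis, so pressure-gradient force balances both:
(1/ρ)|∂P/∂n| = fV + V²/R  →  V² + fR·V − fR·V_g = 0
With fR = 1.21×10⁻⁴ × 1781×10³ m = 216 m/s:
V = [−fR + √((fR)² + 4 fR V_g)]/2 = [−216 + √(216² + 4×216×8)]/2 = 7.72 m/s
Subgeostrophic (V < V_g = 8 m/s), as expected around a low.
Converting: 7.72 m/s × 1.944 = 15.0 knots

15.0 knots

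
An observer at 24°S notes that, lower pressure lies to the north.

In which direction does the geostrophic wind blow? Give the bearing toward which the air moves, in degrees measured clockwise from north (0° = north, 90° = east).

The pressure-gradient force points toward the north (bearing 000°).
Geostrophic balance: in the Southern Hemisphere the Coriolis force deflects motion to the left, so the geostrophic wind blows 90° to the left of the pressure-gradient force (low pressure on the right).
Rotating 000° by 90° counterclockwise gives 270° — the wind blows toward the west.

270°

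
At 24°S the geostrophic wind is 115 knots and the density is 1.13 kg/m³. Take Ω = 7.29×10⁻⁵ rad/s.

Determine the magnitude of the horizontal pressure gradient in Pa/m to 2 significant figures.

Coriolis parameter at 24°S:
f = 2Ω sin φ = 2 × 7.29×10⁻⁵ × sin 24° = 5.93×10⁻⁵ s⁻¹
Wind speed in SI: 115 knots = 59.2 m/s
Geostrophic balance rearranged: |∂P/∂n| = f ρ V_g
|∂P/∂n| = 5.93×10⁻⁵ × 1.13 × 59.2 = 3.96×10⁻³ Pa/m

4.0×10⁻³ Pa/m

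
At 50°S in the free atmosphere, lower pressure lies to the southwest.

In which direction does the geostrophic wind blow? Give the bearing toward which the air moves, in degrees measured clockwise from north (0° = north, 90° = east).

The pressure-gradient force points toward the southwest (bearing 225°).
Geostrophic balance: in the Southern Hemisphere the Coriolis force deflects motion to the left, so the geostrophic wind blows 90° to the left of the pressure-gradient force (low pressure on the right).
Rotating 225° by 90° counterclockwise gives 135° — the wind blows toward the southeast.

135°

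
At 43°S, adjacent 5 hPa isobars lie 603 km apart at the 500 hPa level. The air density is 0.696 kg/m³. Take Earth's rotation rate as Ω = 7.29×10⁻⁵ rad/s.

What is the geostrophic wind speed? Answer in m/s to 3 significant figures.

Coriolis parameter at 43°S:
f = 2Ω sin φ = 2 × 7.29×10⁻⁵ × sin 43° = 9.94×10⁻⁵ s⁻¹
Pressure gradient: |∂P/∂n| = 500 Pa / 603000 m = 8.29×10⁻⁴ Pa/m
Geostrophic balance (pressure-gradient force = Coriolis force):
V_g = (1/(fρ)) |∂P/∂n| = 8.29×10⁻⁴ / (9.94×10⁻⁵ × 0.696) = 12.0 m/s

12.0 m/s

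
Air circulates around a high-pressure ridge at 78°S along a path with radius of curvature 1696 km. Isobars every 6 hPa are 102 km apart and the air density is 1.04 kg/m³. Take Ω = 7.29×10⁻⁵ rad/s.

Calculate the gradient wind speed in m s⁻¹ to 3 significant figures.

Coriolis parameter at 78°S:
f = 2Ω sin φ = 2 × 7.29×10⁻⁵ × sin 78° = 1.43×10⁻⁴ s⁻¹
Pressure gradient: |∂P/∂n| = 600 Pa / 102000 m = 5.88×10⁻³ Pa/m
Geostrophic speed: V_g = |∂P/∂n|/(fρ) = 5.88×10⁻³/(1.43×10⁻⁴ × 1.04) = 39.7 m/s
Around a high, pressure-gradient force acts outward with centrifugal, so Coriolis balances both:
fV = (1/ρ)|∂P/∂n| + V²/R  →  V² − fR·V + fR·V_g = 0
With fR = 1.43×10⁻⁴ × 1696×10³ m = 242 m/s:
V = [fR − √((fR)² − 4 fR V_g)]/2 = [242 − √(242² − 4×242×39.7)]/2 = 50 m/s
Supergeostrophic (V > V_g = 39.7 m/s), as expected around a high.

50.0 m s⁻¹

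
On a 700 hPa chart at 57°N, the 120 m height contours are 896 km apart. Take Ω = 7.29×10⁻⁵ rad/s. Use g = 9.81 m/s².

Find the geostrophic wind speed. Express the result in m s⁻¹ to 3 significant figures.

10.7 m s⁻¹

Coriolis parameter at 57°N:
f = 2Ω sin φ = 2 × 7.29×10⁻⁵ × sin 57° = 1.22×10⁻⁴ s⁻¹
Height gradient: |∂Z/∂n| = 120 m / 896000 m = 1.34×10⁻⁴
On a pressure surface, geostrophic balance gives V_g = (g/f)|∂Z/∂n|:
V_g = 9.81 × 1.34×10⁻⁴ / 1.22×10⁻⁴ = 10.7 m/s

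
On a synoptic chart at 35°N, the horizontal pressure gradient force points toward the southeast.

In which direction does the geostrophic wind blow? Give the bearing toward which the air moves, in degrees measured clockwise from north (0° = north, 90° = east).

The pressure-gradient force points toward the southeast (bearing 135°).
Geostrophic balance: in the Northern Hemisphere the Coriolis force deflects motion to the right, so the geostrophic wind blows 90° to the right of the pressure-gradient force (low pressure on the left).
Rotating 135° by 90° clockwise gives 225° — the wind blows toward the southwest.

225°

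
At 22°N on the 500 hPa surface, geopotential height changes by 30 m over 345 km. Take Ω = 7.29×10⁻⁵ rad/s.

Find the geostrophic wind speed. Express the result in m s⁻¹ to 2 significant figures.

Coriolis parameter at 22°N:
f = 2Ω sin φ = 2 × 7.29×10⁻⁵ × sin 22° = 5.46×10⁻⁵ s⁻¹
Height gradient: |∂Z/∂n| = 30 m / 345000 m = 8.70×10⁻⁵
On a pressure surface, geostrophic balance gives V_g = (g/f)|∂Z/∂n|:
V_g = 9.81 × 8.70×10⁻⁵ / 5.46×10⁻⁵ = 15.6 m/s

16 m s⁻¹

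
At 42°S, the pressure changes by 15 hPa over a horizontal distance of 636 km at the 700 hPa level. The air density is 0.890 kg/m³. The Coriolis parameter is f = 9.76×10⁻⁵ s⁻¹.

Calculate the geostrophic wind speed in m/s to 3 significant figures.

27.2 m/s

Pressure gradient: |∂P/∂n| = 1500 Pa / 636000 m = 2.36×10⁻³ Pa/m
Geostrophic balance (pressure-gradient force = Coriolis force):
V_g = (1/(fρ)) |∂P/∂n| = 2.36×10⁻³ / (9.76×10⁻⁵ × 0.890) = 27.2 m/s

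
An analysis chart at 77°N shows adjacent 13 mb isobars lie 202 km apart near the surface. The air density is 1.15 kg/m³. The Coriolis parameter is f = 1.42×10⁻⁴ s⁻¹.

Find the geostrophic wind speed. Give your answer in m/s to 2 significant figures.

39 m/s

Pressure gradient: |∂P/∂n| = 1300 Pa / 202000 m = 6.44×10⁻³ Pa/m
Geostrophic balance (pressure-gradient force = Coriolis force):
V_g = (1/(fρ)) |∂P/∂n| = 6.44×10⁻³ / (1.42×10⁻⁴ × 1.15) = 39.4 m/s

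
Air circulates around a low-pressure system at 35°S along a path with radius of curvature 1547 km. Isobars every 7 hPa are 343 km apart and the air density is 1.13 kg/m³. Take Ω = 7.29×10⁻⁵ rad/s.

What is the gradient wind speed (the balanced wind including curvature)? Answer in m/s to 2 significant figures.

Coriolis parameter at 35°S:
f = 2Ω sin φ = 2 × 7.29×10⁻⁵ × sin 35° = 8.36×10⁻⁵ s⁻¹
Pressure gradient: |∂P/∂n| = 700 Pa / 343000 m = 2.04×10⁻³ Pa/m
Geostrophic speed: V_g = |∂P/∂n|/(fρ) = 2.04×10⁻³/(8.36×10⁻⁵ × 1.13) = 21.6 m/s
Around a low, centrifugal force acts outward with Coriolis, so pressure-gradient force balances both:
(1/ρ)|∂P/∂n| = fV + V²/R  →  V² + fR·V − fR·V_g = 0
With fR = 8.36×10⁻⁵ × 1547×10³ m = 129 m/s:
V = [−fR + √((fR)² + 4 fR V_g)]/2 = [−129 + √(129² + 4×129×21.6)]/2 = 18.8 m/s
Subgeostrophic (V < V_g = 21.6 m/s), as expected around a low.

19 m/s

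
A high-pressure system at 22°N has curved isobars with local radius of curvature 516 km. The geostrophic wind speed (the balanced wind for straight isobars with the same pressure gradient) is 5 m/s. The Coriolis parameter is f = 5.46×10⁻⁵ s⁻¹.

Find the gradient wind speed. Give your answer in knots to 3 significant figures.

12.6 knots

Around a high, pressure-gradient force acts outward with centrifugal, so Coriolis balances both:
fV = (1/ρ)|∂P/∂n| + V²/R  →  V² − fR·V + fR·V_g = 0
With fR = 5.46×10⁻⁵ × 516×10³ m = 28.2 m/s:
V = [fR − √((fR)² − 4 fR V_g)]/2 = [28.2 − √(28.2² − 4×28.2×5)]/2 = 6.5 m/s
Supergeostrophic (V > V_g = 5 m/s), as expected around a high.
Converting: 6.5 m/s × 1.944 = 12.6 knots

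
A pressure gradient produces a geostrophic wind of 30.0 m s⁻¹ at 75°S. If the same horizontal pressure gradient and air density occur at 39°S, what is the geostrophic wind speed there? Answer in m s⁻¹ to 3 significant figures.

46.0 m s⁻¹

With the same pressure gradient and density, V_g ∝ 1/f ∝ 1/sin φ.
V₂ = V₁ · sin φ₁ / sin φ₂ = 30.0 × sin 75° / sin 39°
V₂ = 30.0 × 0.9659/0.6293 = 46.0 m s⁻¹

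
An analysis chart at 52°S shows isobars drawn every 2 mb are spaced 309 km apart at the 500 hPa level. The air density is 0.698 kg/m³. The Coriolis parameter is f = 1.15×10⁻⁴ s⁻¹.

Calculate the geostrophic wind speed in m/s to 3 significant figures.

8.06 m/s

Pressure gradient: |∂P/∂n| = 200 Pa / 309000 m = 6.47×10⁻⁴ Pa/m
Geostrophic balance (pressure-gradient force = Coriolis force):
V_g = (1/(fρ)) |∂P/∂n| = 6.47×10⁻⁴ / (1.15×10⁻⁴ × 0.698) = 8.06 m/s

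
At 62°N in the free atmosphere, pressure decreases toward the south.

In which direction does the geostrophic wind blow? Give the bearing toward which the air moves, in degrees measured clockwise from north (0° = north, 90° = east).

270°

The pressure-gradient force points toward the south (bearing 180°).
Geostrophic balance: in the Northern Hemisphere the Coriolis force deflects motion to the right, so the geostrophic wind blows 90° to the right of the pressure-gradient force (low pressure on the left).
Rotating 180° by 90° clockwise gives 270° — the wind blows toward the west.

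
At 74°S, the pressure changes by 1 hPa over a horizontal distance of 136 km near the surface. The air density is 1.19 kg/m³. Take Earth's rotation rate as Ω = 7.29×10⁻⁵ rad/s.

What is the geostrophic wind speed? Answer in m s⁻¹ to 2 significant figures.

4.4 m s⁻¹

Coriolis parameter at 74°S:
f = 2Ω sin φ = 2 × 7.29×10⁻⁵ × sin 74° = 1.40×10⁻⁴ s⁻¹
Pressure gradient: |∂P/∂n| = 100 Pa / 136000 m = 7.35×10⁻⁴ Pa/m
Geostrophic balance (pressure-gradient force = Coriolis force):
V_g = (1/(fρ)) |∂P/∂n| = 7.35×10⁻⁴ / (1.40×10⁻⁴ × 1.19) = 4.41 m/s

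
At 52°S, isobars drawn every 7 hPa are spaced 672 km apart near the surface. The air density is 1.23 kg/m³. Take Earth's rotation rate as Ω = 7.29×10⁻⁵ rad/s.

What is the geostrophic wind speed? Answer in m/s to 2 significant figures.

Coriolis parameter at 52°S:
f = 2Ω sin φ = 2 × 7.29×10⁻⁵ × sin 52° = 1.15×10⁻⁴ s⁻¹
Pressure gradient: |∂P/∂n| = 700 Pa / 672000 m = 1.04×10⁻³ Pa/m
Geostrophic balance (pressure-gradient force = Coriolis force):
V_g = (1/(fρ)) |∂P/∂n| = 1.04×10⁻³ / (1.15×10⁻⁴ × 1.23) = 7.37 m/s

7.4 m/s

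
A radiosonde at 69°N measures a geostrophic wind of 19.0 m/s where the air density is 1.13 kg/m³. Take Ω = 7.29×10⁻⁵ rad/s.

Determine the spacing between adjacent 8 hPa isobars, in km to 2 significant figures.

Coriolis parameter at 69°N:
f = 2Ω sin φ = 2 × 7.29×10⁻⁵ × sin 69° = 1.36×10⁻⁴ s⁻¹
Geostrophic balance rearranged: |∂P/∂n| = f ρ V_g
|∂P/∂n| = 1.36×10⁻⁴ × 1.13 × 19.0 = 2.92×10⁻³ Pa/m
Isobar spacing: Δn = ΔP/|∂P/∂n| = 800 Pa / 2.92×10⁻³ Pa/m = 273747 m ≈ 270 km

270 km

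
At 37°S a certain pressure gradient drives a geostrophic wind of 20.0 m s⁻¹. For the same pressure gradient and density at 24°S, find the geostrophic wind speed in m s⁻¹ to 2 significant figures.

30 m s⁻¹

With the same pressure gradient and density, V_g ∝ 1/f ∝ 1/sin φ.
V₂ = V₁ · sin φ₁ / sin φ₂ = 20.0 × sin 37° / sin 24°
V₂ = 20.0 × 0.6018/0.4067 = 30 m s⁻¹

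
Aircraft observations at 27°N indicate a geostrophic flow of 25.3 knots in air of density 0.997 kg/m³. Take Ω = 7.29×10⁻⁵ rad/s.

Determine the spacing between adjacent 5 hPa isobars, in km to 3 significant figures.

Coriolis parameter at 27°N:
f = 2Ω sin φ = 2 × 7.29×10⁻⁵ × sin 27° = 6.62×10⁻⁵ s⁻¹
Wind speed in SI: 25.3 knots = 13.0 m/s
Geostrophic balance rearranged: |∂P/∂n| = f ρ V_g
|∂P/∂n| = 6.62×10⁻⁵ × 0.997 × 13.0 = 8.59×10⁻⁴ Pa/m
Isobar spacing: Δn = ΔP/|∂P/∂n| = 500 Pa / 8.59×10⁻⁴ Pa/m = 582119 m ≈ 582 km

582 km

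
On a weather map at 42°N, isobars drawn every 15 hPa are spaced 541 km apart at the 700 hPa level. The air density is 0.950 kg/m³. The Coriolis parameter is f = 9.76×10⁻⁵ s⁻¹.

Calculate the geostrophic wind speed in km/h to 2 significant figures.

Pressure gradient: |∂P/∂n| = 1500 Pa / 541000 m = 2.77×10⁻³ Pa/m
Geostrophic balance (pressure-gradient force = Coriolis force):
V_g = (1/(fρ)) |∂P/∂n| = 2.77×10⁻³ / (9.76×10⁻⁵ × 0.950) = 29.9 m/s
Converting: 29.9 m/s × 3.6 = 110 km/h

110 km/h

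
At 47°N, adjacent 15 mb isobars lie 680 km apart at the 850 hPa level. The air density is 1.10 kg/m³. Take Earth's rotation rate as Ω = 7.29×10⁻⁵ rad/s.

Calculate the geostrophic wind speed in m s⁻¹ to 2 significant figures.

19 m s⁻¹

Coriolis parameter at 47°N:
f = 2Ω sin φ = 2 × 7.29×10⁻⁵ × sin 47° = 1.07×10⁻⁴ s⁻¹
Pressure gradient: |∂P/∂n| = 1500 Pa / 680000 m = 2.21×10⁻³ Pa/m
Geostrophic balance (pressure-gradient force = Coriolis force):
V_g = (1/(fρ)) |∂P/∂n| = 2.21×10⁻³ / (1.07×10⁻⁴ × 1.10) = 18.8 m/s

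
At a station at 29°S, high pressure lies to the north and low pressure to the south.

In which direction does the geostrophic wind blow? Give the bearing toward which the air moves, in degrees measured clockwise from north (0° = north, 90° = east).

090°

The pressure-gradient force points toward the south (bearing 180°).
Geostrophic balance: in the Southern Hemisphere the Coriolis force deflects motion to the left, so the geostrophic wind blows 90° to the left of the pressure-gradient force (low pressure on the right).
Rotating 180° by 90° counterclockwise gives 090° — the wind blows toward the east.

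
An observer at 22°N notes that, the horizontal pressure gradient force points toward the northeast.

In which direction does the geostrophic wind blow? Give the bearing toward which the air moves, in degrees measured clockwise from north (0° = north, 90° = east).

The pressure-gradient force points toward the northeast (bearing 045°).
Geostrophic balance: in the Northern Hemisphere the Coriolis force deflects motion to the right, so the geostrophic wind blows 90° to the right of the pressure-gradient force (low pressure on the left).
Rotating 045° by 90° clockwise gives 135° — the wind blows toward the southeast.

135°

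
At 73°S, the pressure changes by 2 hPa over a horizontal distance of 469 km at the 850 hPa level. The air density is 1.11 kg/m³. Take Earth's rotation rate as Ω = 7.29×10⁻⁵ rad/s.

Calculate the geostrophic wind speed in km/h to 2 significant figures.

9.9 km/h

Coriolis parameter at 73°S:
f = 2Ω sin φ = 2 × 7.29×10⁻⁵ × sin 73° = 1.39×10⁻⁴ s⁻¹
Pressure gradient: |∂P/∂n| = 200 Pa / 469000 m = 4.26×10⁻⁴ Pa/m
Geostrophic balance (pressure-gradient force = Coriolis force):
V_g = (1/(fρ)) |∂P/∂n| = 4.26×10⁻⁴ / (1.39×10⁻⁴ × 1.11) = 2.76 m/s
Converting: 2.76 m/s × 3.6 = 9.9 km/h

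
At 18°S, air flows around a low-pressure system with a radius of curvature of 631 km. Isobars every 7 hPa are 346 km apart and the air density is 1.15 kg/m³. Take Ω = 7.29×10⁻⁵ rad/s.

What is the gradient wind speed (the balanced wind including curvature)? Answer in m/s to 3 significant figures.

22.0 m/s

Coriolis parameter at 18°S:
f = 2Ω sin φ = 2 × 7.29×10⁻⁵ × sin 18° = 4.51×10⁻⁵ s⁻¹
Pressure gradient: |∂P/∂n| = 700 Pa / 346000 m = 2.02×10⁻³ Pa/m
Geostrophic speed: V_g = |∂P/∂n|/(fρ) = 2.02×10⁻³/(4.51×10⁻⁵ × 1.15) = 39.0 m/s
Around a low, centrifugal force acts outward with Coriolis, so pressure-gradient force balances both:
(1/ρ)|∂P/∂n| = fV + V²/R  →  V² + fR·V − fR·V_g = 0
With fR = 4.51×10⁻⁵ × 631×10³ m = 28.4 m/s:
V = [−fR + √((fR)² + 4 fR V_g)]/2 = [−28.4 + √(28.4² + 4×28.4×39)]/2 = 22 m/s
Subgeostrophic (V < V_g = 39 m/s), as expected around a low.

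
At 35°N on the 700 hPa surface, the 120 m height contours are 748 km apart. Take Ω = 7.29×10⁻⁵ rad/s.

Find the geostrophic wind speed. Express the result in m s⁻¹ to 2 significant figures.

Coriolis parameter at 35°N:
f = 2Ω sin φ = 2 × 7.29×10⁻⁵ × sin 35° = 8.36×10⁻⁵ s⁻¹
Height gradient: |∂Z/∂n| = 120 m / 748000 m = 1.60×10⁻⁴
On a pressure surface, geostrophic balance gives V_g = (g/f)|∂Z/∂n|:
V_g = 9.81 × 1.60×10⁻⁴ / 8.36×10⁻⁵ = 18.8 m/s

19 m s⁻¹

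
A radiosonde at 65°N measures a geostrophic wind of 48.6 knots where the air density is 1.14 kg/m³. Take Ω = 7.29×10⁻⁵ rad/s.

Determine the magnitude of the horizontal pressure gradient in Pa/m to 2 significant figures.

Coriolis parameter at 65°N:
f = 2Ω sin φ = 2 × 7.29×10⁻⁵ × sin 65° = 1.32×10⁻⁴ s⁻¹
Wind speed in SI: 48.6 knots = 25.0 m/s
Geostrophic balance rearranged: |∂P/∂n| = f ρ V_g
|∂P/∂n| = 1.32×10⁻⁴ × 1.14 × 25.0 = 3.77×10⁻³ Pa/m

3.8×10⁻³ Pa/m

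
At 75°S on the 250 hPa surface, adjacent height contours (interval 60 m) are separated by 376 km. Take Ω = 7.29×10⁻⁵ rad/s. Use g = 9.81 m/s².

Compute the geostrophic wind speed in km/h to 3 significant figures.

40.0 km/h

Coriolis parameter at 75°S:
f = 2Ω sin φ = 2 × 7.29×10⁻⁵ × sin 75° = 1.41×10⁻⁴ s⁻¹
Height gradient: |∂Z/∂n| = 60 m / 376000 m = 1.60×10⁻⁴
On a pressure surface, geostrophic balance gives V_g = (g/f)|∂Z/∂n|:
V_g = 9.81 × 1.60×10⁻⁴ / 1.41×10⁻⁴ = 11.1 m/s
Converting: 11.1 m/s × 3.6 = 40.0 km/h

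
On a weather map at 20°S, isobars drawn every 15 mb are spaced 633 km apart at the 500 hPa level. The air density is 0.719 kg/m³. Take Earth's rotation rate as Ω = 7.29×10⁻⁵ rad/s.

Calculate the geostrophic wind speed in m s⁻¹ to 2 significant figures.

66 m s⁻¹

Coriolis parameter at 20°S:
f = 2Ω sin φ = 2 × 7.29×10⁻⁵ × sin 20° = 4.99×10⁻⁵ s⁻¹
Pressure gradient: |∂P/∂n| = 1500 Pa / 633000 m = 2.37×10⁻³ Pa/m
Geostrophic balance (pressure-gradient force = Coriolis force):
V_g = (1/(fρ)) |∂P/∂n| = 2.37×10⁻³ / (4.99×10⁻⁵ × 0.719) = 66.1 m/s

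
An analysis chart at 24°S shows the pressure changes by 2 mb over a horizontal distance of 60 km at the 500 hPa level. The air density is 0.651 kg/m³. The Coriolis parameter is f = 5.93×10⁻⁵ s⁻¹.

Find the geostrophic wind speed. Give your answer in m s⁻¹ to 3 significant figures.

Pressure gradient: |∂P/∂n| = 200 Pa / 60000 m = 3.33×10⁻³ Pa/m
Geostrophic balance (pressure-gradient force = Coriolis force):
V_g = (1/(fρ)) |∂P/∂n| = 3.33×10⁻³ / (5.93×10⁻⁵ × 0.651) = 86.3 m/s

86.3 m s⁻¹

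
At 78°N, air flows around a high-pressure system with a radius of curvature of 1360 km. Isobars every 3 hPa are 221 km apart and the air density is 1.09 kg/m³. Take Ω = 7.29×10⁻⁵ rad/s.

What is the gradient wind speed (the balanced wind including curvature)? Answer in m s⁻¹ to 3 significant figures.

Coriolis parameter at 78°N:
f = 2Ω sin φ = 2 × 7.29×10⁻⁵ × sin 78° = 1.43×10⁻⁴ s⁻¹
Pressure gradient: |∂P/∂n| = 300 Pa / 221000 m = 1.36×10⁻³ Pa/m
Geostrophic speed: V_g = |∂P/∂n|/(fρ) = 1.36×10⁻³/(1.43×10⁻⁴ × 1.09) = 8.73 m/s
Around a high, pressure-gradient force acts outward with centrifugal, so Coriolis balances both:
fV = (1/ρ)|∂P/∂n| + V²/R  →  V² − fR·V + fR·V_g = 0
With fR = 1.43×10⁻⁴ × 1360×10³ m = 194 m/s:
V = [fR − √((fR)² − 4 fR V_g)]/2 = [194 − √(194² − 4×194×8.73)]/2 = 9.17 m/s
Supergeostrophic (V > V_g = 8.73 m/s), as expected around a high.

9.17 m s⁻¹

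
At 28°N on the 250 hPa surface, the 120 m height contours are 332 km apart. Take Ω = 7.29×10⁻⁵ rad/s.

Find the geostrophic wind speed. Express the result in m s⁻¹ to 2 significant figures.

52 m s⁻¹

Coriolis parameter at 28°N:
f = 2Ω sin φ = 2 × 7.29×10⁻⁵ × sin 28° = 6.84×10⁻⁵ s⁻¹
Height gradient: |∂Z/∂n| = 120 m / 332000 m = 3.61×10⁻⁴
On a pressure surface, geostrophic balance gives V_g = (g/f)|∂Z/∂n|:
V_g = 9.81 × 3.61×10⁻⁴ / 6.84×10⁻⁵ = 51.8 m/s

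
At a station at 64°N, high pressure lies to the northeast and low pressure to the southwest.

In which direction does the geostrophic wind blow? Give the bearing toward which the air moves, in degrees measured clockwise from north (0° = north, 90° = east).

315°

The pressure-gradient force points toward the southwest (bearing 225°).
Geostrophic balance: in the Northern Hemisphere the Coriolis force deflects motion to the right, so the geostrophic wind blows 90° to the right of the pressure-gradient force (low pressure on the left).
Rotating 225° by 90° clockwise gives 315° — the wind blows toward the northwest.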